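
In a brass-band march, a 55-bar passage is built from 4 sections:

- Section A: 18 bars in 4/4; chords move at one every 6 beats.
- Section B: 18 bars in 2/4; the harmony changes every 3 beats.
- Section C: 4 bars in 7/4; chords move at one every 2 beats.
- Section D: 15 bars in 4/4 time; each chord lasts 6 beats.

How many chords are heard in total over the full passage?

A: 18·4 = 72 beats, 72/6 = 12 chords.
B: 18·2 = 36 beats, 36/3 = 12 chords.
C: 4·7 = 28 beats, 28/2 = 14 chords.
D: 15·4 = 60 beats, 60/6 = 10 chords.
Total: 12 + 12 + 14 + 10 = 48.

48 chords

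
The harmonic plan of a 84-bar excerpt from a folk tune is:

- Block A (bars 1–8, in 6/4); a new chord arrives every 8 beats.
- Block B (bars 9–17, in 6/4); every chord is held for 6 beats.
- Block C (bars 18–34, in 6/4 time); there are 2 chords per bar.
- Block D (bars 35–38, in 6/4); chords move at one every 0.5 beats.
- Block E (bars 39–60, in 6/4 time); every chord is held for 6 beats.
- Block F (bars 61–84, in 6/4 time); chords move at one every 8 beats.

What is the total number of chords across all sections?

137 chords

A has 48 beats and chords last 8 each, so 6 chords.
B has 54 beats and chords last 6 each, so 9 chords.
C has 102 beats and chords last 3 each, so 34 chords.
D has 24 beats and chords last 0.5 each, so 48 chords.
E has 132 beats and chords last 6 each, so 22 chords.
F has 144 beats and chords last 8 each, so 18 chords.
Total: 6 + 9 + 34 + 48 + 22 + 18 = 137.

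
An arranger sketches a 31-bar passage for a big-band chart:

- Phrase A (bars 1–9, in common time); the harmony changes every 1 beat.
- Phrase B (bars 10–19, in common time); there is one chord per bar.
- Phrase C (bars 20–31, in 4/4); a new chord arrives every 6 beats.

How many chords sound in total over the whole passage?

A: 9 bars × 4 beats = 36 beats; 1 beat/chord → 36 chords.
B: 10 bars × 4 beats = 40 beats; 4 beats/chord → 10 chords.
C: 12 bars × 4 beats = 48 beats; 6 beats/chord → 8 chords.
Total: 36 + 10 + 8 = 54.

54 chords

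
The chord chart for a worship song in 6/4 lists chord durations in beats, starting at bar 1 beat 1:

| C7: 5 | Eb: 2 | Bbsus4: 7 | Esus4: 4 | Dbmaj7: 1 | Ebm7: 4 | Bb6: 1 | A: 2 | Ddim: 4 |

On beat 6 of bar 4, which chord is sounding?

Bb6

Beat 6 of bar 4 is beat (4−1)×6 + 6 = 24 overall.
Running totals: C7 ends at 5, Eb ends at 7, Bbsus4 ends at 14, Esus4 ends at 18, Dbmaj7 ends at 19, Ebm7 ends at 23, Bb6 ends at 24.
Beat 24 falls within Bb6.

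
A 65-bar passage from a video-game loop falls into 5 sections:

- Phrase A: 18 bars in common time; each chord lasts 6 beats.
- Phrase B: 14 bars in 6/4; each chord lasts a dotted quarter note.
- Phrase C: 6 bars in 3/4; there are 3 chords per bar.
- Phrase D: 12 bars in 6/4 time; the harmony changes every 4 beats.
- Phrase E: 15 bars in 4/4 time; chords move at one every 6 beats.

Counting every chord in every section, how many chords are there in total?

114 chords

A: 18·4 = 72 beats, 72/6 = 12 chords.
B: 14·6 = 84 beats, 84/1.5 = 56 chords.
C: 6·3 = 18 beats, 18/1 = 18 chords.
D: 12·6 = 72 beats, 72/4 = 18 chords.
E: 15·4 = 60 beats, 60/6 = 10 chords.
Total: 12 + 56 + 18 + 18 + 10 = 114.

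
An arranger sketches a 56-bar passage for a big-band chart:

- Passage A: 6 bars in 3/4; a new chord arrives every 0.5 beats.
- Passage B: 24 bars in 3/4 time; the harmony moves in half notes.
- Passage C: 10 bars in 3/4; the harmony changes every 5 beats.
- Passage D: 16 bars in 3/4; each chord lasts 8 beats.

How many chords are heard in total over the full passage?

84 chords

A: 6 bars × 3 beats = 18 beats; 0.5 beats/chord → 36 chords.
B: 24 bars × 3 beats = 72 beats; 2 beats/chord → 36 chords.
C: 10 bars × 3 beats = 30 beats; 5 beats/chord → 6 chords.
D: 16 bars × 3 beats = 48 beats; 8 beats/chord → 6 chords.
Total: 36 + 36 + 6 + 6 = 84.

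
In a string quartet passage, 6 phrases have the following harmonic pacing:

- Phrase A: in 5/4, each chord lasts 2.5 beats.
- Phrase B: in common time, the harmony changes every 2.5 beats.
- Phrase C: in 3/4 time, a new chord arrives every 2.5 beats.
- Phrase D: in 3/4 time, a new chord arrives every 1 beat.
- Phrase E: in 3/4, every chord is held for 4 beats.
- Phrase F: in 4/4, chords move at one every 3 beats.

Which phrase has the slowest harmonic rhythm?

Phrase E

A: 5 beats/bar ÷ 2.5 beats/chord = 2 chords/bar.
B: 4 beats/bar ÷ 2.5 beats/chord = 1.6 chords/bar.
C: 3 beats/bar ÷ 2.5 beats/chord = 1.2 chords/bar.
D: 3 beats/bar ÷ 1 beat/chord = 3 chords/bar.
E: 3 beats/bar ÷ 4 beats/chord = 0.75 chords/bar.
F: 4 beats/bar ÷ 3 beats/chord = 4/3 chords/bar.
Slowest is E at 0.75 chords/bar.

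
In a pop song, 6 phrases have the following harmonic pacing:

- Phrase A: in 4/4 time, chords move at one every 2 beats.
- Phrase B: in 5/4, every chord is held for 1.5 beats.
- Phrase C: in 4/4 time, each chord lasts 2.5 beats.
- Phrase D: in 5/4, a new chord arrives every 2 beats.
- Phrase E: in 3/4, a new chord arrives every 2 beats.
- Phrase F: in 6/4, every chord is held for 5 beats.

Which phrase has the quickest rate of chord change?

Phrase B

A: 4/2 = 2 chords/bar.
B: 5/1.5 = 10/3 chords/bar.
C: 4/2.5 = 1.6 chords/bar.
D: 5/2 = 2.5 chords/bar.
E: 3/2 = 1.5 chords/bar.
F: 6/5 = 1.2 chords/bar.
Fastest is B at 10/3 chords/bar.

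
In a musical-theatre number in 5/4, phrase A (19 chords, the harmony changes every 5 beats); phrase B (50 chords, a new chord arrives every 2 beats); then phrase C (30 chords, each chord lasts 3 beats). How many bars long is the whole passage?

A: 19 × 5 = 95 beats = 19 bars.
B: 50 × 2 = 100 beats = 20 bars.
C: 30 × 3 = 90 beats = 18 bars.
Total: 19 + 20 + 18 = 57 bars.

57 bars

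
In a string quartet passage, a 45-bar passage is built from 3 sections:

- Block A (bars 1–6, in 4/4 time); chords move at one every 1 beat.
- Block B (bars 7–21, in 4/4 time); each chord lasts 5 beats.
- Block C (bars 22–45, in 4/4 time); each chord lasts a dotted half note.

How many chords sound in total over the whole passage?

68 chords

A: 6·4 = 24 beats, 24/1 = 24 chords.
B: 15·4 = 60 beats, 60/5 = 12 chords.
C: 24·4 = 96 beats, 96/3 = 32 chords.
Total: 24 + 12 + 32 = 68.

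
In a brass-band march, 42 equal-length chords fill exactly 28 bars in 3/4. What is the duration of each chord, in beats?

28 bars × 3 beats/bar = 84 beats total.
84 beats ÷ 42 chords = 2 beats per chord.
(That is a half note.)

2 beats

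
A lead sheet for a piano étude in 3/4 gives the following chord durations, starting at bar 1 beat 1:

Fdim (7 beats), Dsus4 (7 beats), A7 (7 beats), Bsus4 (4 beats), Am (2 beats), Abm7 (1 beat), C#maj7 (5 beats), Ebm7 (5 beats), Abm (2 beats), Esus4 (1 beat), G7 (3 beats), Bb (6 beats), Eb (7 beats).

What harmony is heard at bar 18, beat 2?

Eb

Beat 2 of bar 18 is beat (18−1)×3 + 2 = 53 overall.
Running totals: Fdim ends at 7, Dsus4 ends at 14, A7 ends at 21, Bsus4 ends at 25, Am ends at 27, Abm7 ends at 28, C#maj7 ends at 33, Ebm7 ends at 38, Abm ends at 40, Esus4 ends at 41, G7 ends at 44, Bb ends at 50, Eb ends at 57.
Beat 53 falls within Eb.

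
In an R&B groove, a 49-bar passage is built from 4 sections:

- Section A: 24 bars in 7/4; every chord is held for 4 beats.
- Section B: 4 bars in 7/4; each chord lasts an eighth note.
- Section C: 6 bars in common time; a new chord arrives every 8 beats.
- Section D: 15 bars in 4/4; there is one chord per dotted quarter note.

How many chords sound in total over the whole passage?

A: 24 bars × 7 beats = 168 beats; 4 beats/chord → 42 chords.
B: 4 bars × 7 beats = 28 beats; 0.5 beats/chord → 56 chords.
C: 6 bars × 4 beats = 24 beats; 8 beats/chord → 3 chords.
D: 15 bars × 4 beats = 60 beats; 1.5 beats/chord → 40 chords.
Total: 42 + 56 + 3 + 40 = 141.

141 chords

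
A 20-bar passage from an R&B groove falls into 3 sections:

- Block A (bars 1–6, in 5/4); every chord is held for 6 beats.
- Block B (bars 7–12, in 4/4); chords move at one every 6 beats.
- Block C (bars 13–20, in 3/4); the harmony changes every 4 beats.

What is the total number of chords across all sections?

A: 6 bars × 5 beats = 30 beats; 6 beats/chord → 5 chords.
B: 6 bars × 4 beats = 24 beats; 6 beats/chord → 4 chords.
C: 8 bars × 3 beats = 24 beats; 4 beats/chord → 6 chords.
Total: 5 + 4 + 6 = 15.

15 chords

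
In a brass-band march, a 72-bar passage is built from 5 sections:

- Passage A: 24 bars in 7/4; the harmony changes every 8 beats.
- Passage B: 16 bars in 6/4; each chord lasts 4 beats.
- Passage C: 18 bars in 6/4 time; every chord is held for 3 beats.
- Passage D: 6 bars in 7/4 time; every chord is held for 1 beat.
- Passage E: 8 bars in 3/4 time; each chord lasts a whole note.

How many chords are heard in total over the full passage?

A: 24·7 = 168 beats, 168/8 = 21 chords.
B: 16·6 = 96 beats, 96/4 = 24 chords.
C: 18·6 = 108 beats, 108/3 = 36 chords.
D: 6·7 = 42 beats, 42/1 = 42 chords.
E: 8·3 = 24 beats, 24/4 = 6 chords.
Total: 21 + 24 + 36 + 42 + 6 = 129.

129 chords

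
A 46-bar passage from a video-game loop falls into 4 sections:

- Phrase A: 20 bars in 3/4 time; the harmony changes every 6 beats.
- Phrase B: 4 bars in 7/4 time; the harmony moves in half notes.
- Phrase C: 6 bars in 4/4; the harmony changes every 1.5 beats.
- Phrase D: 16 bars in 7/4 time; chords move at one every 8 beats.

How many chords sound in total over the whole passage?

54 chords

A: 20 bars × 3 beats = 60 beats; 6 beats/chord → 10 chords.
B: 4 bars × 7 beats = 28 beats; 2 beats/chord → 14 chords.
C: 6 bars × 4 beats = 24 beats; 1.5 beats/chord → 16 chords.
D: 16 bars × 7 beats = 112 beats; 8 beats/chord → 14 chords.
Total: 10 + 14 + 16 + 14 = 54.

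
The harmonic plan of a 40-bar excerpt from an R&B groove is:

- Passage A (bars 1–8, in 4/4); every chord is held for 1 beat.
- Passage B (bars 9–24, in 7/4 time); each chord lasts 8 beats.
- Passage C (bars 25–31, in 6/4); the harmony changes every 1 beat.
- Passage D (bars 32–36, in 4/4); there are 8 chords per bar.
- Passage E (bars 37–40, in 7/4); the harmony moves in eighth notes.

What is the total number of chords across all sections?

184 chords

A: 8·4 = 32 beats, 32/1 = 32 chords.
B: 16·7 = 112 beats, 112/8 = 14 chords.
C: 7·6 = 42 beats, 42/1 = 42 chords.
D: 5·4 = 20 beats, 20/0.5 = 40 chords.
E: 4·7 = 28 beats, 28/0.5 = 56 chords.
Total: 32 + 14 + 42 + 40 + 56 = 184.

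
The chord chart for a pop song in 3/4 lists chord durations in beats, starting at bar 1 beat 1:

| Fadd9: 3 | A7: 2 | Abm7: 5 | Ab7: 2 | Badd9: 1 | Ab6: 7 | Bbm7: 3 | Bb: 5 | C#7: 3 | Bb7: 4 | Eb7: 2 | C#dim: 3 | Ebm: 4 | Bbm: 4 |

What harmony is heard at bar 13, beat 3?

Beat 3 of bar 13 is beat (13−1)×3 + 3 = 39 overall.
Running totals: Fadd9 ends at 3, A7 ends at 5, Abm7 ends at 10, Ab7 ends at 12, Badd9 ends at 13, Ab6 ends at 20, Bbm7 ends at 23, Bb ends at 28, C#7 ends at 31, Bb7 ends at 35, Eb7 ends at 37, C#dim ends at 40.
Beat 39 falls within C#dim.

C#dim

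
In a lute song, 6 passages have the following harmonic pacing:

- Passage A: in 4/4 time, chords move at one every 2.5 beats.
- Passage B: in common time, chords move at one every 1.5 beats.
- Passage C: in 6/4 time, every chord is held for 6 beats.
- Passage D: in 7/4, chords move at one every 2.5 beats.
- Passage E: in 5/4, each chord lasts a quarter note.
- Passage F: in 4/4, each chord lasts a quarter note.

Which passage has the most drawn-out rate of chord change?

Passage C

A: each chord is 2.5 beats in 4/4, so 1.6 per bar.
B: each chord is 1.5 beats in 4/4, so 8/3 per bar.
C: each chord is 6 beats in 6/4, so 1 per bar.
D: each chord is 2.5 beats in 7/4, so 2.8 per bar.
E: each chord is 1 beat in 5/4, so 5 per bar.
F: each chord is 1 beat in 4/4, so 4 per bar.
Slowest is C at 1 chords/bar.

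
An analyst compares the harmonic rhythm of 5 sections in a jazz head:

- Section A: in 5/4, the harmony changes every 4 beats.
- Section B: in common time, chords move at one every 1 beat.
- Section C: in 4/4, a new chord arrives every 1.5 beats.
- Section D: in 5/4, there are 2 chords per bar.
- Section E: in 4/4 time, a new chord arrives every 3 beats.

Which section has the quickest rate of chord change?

A: 5 beats/bar ÷ 4 beats/chord = 1.25 chords/bar.
B: 4 beats/bar ÷ 1 beat/chord = 4 chords/bar.
C: 4 beats/bar ÷ 1.5 beats/chord = 8/3 chords/bar.
D: 5 beats/bar ÷ 2.5 beats/chord = 2 chords/bar.
E: 4 beats/bar ÷ 3 beats/chord = 4/3 chords/bar.
Fastest is B at 4 chords/bar.

Section B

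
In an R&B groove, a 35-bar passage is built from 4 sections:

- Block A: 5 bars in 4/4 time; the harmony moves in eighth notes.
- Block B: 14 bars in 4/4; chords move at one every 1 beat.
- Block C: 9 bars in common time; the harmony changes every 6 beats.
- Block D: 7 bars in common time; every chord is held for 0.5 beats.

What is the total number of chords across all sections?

158 chords

A: 5 bars × 4 beats = 20 beats; 0.5 beats/chord → 40 chords.
B: 14 bars × 4 beats = 56 beats; 1 beat/chord → 56 chords.
C: 9 bars × 4 beats = 36 beats; 6 beats/chord → 6 chords.
D: 7 bars × 4 beats = 28 beats; 0.5 beats/chord → 56 chords.
Total: 40 + 56 + 6 + 56 = 158.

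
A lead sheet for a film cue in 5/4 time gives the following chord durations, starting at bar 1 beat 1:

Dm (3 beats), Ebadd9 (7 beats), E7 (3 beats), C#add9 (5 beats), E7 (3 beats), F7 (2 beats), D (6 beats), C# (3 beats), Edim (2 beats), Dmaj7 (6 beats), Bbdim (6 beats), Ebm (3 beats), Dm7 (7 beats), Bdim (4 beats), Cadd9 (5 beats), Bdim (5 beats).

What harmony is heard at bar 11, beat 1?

Beat 1 of bar 11 is beat (11−1)×5 + 1 = 51 overall.
Running totals: Dm ends at 3, Ebadd9 ends at 10, E7 ends at 13, C#add9 ends at 18, E7 ends at 21, F7 ends at 23, D ends at 29, C# ends at 32, Edim ends at 34, Dmaj7 ends at 40, Bbdim ends at 46, Ebm ends at 49, Dm7 ends at 56.
Beat 51 falls within Dm7.

Dm7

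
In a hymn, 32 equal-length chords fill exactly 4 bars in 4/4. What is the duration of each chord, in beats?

4 bars × 4 beats/bar = 16 beats total.
16 beats ÷ 32 chords = 0.5 beats per chord.
(That is an eighth note.)

0.5 beats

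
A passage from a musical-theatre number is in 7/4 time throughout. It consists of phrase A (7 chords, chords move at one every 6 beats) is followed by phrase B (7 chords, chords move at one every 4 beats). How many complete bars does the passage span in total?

A: 7 × 6 = 42 beats = 6 bars.
B: 7 × 4 = 28 beats = 4 bars.
Total: 6 + 4 = 10 bars.

10 bars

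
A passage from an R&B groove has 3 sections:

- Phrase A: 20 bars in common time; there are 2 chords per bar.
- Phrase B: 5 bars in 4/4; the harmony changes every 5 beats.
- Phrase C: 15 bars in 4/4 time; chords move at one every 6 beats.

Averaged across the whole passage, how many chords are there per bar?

A: 20 bars of 4 beats is 80 beats; at 2 beats each that's 40 chords.
B: 5 bars of 4 beats is 20 beats; at 5 beats each that's 4 chords.
C: 15 bars of 4 beats is 60 beats; at 6 beats each that's 10 chords.
Overall: 54 chords over 40 bars → 54/40 = 1.35 chords per bar.

1.35 chords per bar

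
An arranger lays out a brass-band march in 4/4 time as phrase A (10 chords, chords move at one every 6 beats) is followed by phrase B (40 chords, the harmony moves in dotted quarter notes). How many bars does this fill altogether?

30 bars

A: 10 × 6 = 60 beats = 15 bars.
B: 40 × 1.5 = 60 beats = 15 bars.
Total: 15 + 15 = 30 bars.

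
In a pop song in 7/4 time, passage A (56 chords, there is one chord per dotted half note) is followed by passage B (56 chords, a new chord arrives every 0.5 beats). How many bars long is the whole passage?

28 bars

A: 56 × 3 = 168 beats = 24 bars.
B: 56 × 0.5 = 28 beats = 4 bars.
Total: 24 + 4 = 28 bars.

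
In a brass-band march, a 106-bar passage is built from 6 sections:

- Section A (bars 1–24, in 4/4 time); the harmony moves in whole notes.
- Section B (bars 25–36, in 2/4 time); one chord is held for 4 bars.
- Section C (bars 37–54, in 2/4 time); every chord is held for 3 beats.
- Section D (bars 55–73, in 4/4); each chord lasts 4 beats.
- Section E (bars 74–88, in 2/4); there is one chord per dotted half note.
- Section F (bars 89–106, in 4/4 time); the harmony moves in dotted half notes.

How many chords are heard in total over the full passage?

92 chords

A has 96 beats and chords last 4 each, so 24 chords.
B has 24 beats and chords last 8 each, so 3 chords.
C has 36 beats and chords last 3 each, so 12 chords.
D has 76 beats and chords last 4 each, so 19 chords.
E has 30 beats and chords last 3 each, so 10 chords.
F has 72 beats and chords last 3 each, so 24 chords.
Total: 24 + 3 + 12 + 19 + 10 + 24 = 92.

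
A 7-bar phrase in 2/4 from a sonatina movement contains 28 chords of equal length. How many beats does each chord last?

0.5 beats

7 bars × 2 beats/bar = 14 beats total.
14 beats ÷ 28 chords = 0.5 beats per chord.
(That is an eighth note.)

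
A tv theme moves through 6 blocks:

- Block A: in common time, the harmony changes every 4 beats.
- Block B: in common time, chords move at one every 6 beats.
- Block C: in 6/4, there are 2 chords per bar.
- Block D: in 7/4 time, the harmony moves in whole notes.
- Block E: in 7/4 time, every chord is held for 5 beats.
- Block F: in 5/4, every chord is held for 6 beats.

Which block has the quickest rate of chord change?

Block C

A: 4 beats/bar ÷ 4 beats/chord = 1 chord/bar.
B: 4 beats/bar ÷ 6 beats/chord = 2/3 chords/bar.
C: 6 beats/bar ÷ 3 beats/chord = 2 chords/bar.
D: 7 beats/bar ÷ 4 beats/chord = 1.75 chords/bar.
E: 7 beats/bar ÷ 5 beats/chord = 1.4 chords/bar.
F: 5 beats/bar ÷ 6 beats/chord = 5/6 chords/bar.
Fastest is C at 2 chords/bar.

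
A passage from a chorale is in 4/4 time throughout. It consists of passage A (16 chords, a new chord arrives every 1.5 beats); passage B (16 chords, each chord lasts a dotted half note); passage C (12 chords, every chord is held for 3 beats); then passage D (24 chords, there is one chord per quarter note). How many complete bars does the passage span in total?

33 bars

A: 16 × 1.5 = 24 beats = 6 bars.
B: 16 × 3 = 48 beats = 12 bars.
C: 12 × 3 = 36 beats = 9 bars.
D: 24 × 1 = 24 beats = 6 bars.
Total: 6 + 12 + 9 + 6 = 33 bars.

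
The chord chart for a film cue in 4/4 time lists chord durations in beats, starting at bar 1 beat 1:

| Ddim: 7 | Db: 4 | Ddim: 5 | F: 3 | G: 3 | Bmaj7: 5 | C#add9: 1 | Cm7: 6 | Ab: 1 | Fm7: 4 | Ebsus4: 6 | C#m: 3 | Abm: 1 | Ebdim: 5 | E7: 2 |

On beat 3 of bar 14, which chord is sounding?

E7

Beat 3 of bar 14 is beat (14−1)×4 + 3 = 55 overall.
Running totals: Ddim ends at 7, Db ends at 11, Ddim ends at 16, F ends at 19, G ends at 22, Bmaj7 ends at 27, C#add9 ends at 28, Cm7 ends at 34, Ab ends at 35, Fm7 ends at 39, Ebsus4 ends at 45, C#m ends at 48, Abm ends at 49, Ebdim ends at 54, E7 ends at 56.
Beat 55 falls within E7.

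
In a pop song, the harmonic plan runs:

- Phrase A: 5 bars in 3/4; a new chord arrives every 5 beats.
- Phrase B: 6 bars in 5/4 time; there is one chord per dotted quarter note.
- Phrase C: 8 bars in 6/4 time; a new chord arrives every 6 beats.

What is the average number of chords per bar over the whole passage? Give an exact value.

A: 5 × 3 = 15 beats ÷ 5 = 3 chords.
B: 6 × 5 = 30 beats ÷ 1.5 = 20 chords.
C: 8 × 6 = 48 beats ÷ 6 = 8 chords.
Overall: 31 chords over 19 bars → 31/19 = 31/19 chords per bar.

31/19 chords per bar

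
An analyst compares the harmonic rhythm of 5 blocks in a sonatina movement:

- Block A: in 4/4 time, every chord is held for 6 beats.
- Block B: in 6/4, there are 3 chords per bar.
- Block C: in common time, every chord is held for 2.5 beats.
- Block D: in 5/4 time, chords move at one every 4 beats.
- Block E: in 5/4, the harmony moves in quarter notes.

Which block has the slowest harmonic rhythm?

Block A

A: 4/6 = 2/3 chords/bar.
B: 6/2 = 3 chords/bar.
C: 4/2.5 = 1.6 chords/bar.
D: 5/4 = 1.25 chords/bar.
E: 5/1 = 5 chords/bar.
Slowest is A at 2/3 chords/bar.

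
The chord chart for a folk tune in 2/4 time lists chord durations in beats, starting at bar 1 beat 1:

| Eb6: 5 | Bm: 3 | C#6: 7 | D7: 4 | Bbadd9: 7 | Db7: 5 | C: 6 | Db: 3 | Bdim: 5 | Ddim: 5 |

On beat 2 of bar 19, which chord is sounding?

Db

Beat 2 of bar 19 is beat (19−1)×2 + 2 = 38 overall.
Running totals: Eb6 ends at 5, Bm ends at 8, C#6 ends at 15, D7 ends at 19, Bbadd9 ends at 26, Db7 ends at 31, C ends at 37, Db ends at 40.
Beat 38 falls within Db.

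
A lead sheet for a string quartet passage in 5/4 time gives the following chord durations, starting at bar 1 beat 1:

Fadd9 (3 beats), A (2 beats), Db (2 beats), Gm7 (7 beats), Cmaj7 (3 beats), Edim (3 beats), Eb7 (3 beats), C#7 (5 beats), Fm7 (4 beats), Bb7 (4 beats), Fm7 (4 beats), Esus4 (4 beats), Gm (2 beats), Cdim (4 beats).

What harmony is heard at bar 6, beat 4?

Fm7

Beat 4 of bar 6 is beat (6−1)×5 + 4 = 29 overall.
Running totals: Fadd9 ends at 3, A ends at 5, Db ends at 7, Gm7 ends at 14, Cmaj7 ends at 17, Edim ends at 20, Eb7 ends at 23, C#7 ends at 28, Fm7 ends at 32.
Beat 29 falls within Fm7.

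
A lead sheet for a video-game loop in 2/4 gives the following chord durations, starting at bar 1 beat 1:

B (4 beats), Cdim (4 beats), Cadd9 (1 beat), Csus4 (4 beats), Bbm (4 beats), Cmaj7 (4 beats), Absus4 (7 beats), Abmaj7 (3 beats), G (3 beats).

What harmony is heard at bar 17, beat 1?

Beat 1 of bar 17 is beat (17−1)×2 + 1 = 33 overall.
Running totals: B ends at 4, Cdim ends at 8, Cadd9 ends at 9, Csus4 ends at 13, Bbm ends at 17, Cmaj7 ends at 21, Absus4 ends at 28, Abmaj7 ends at 31, G ends at 34.
Beat 33 falls within G.

G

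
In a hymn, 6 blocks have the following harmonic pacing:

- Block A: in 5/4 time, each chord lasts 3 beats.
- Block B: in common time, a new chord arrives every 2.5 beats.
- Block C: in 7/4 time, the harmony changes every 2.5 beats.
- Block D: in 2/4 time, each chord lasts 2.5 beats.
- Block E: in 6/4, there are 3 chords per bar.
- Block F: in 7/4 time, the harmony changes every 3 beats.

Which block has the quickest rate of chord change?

Block E

A: 5 beats/bar ÷ 3 beats/chord = 5/3 chords/bar.
B: 4 beats/bar ÷ 2.5 beats/chord = 1.6 chords/bar.
C: 7 beats/bar ÷ 2.5 beats/chord = 2.8 chords/bar.
D: 2 beats/bar ÷ 2.5 beats/chord = 0.8 chords/bar.
E: 6 beats/bar ÷ 2 beats/chord = 3 chords/bar.
F: 7 beats/bar ÷ 3 beats/chord = 7/3 chords/bar.
Fastest is E at 3 chords/bar.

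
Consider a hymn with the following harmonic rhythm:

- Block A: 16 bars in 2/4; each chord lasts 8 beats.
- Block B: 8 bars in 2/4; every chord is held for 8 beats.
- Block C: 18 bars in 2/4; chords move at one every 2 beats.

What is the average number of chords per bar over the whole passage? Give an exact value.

4/7 chords per bar

A: 16 bars of 2 beats is 32 beats; at 8 beats each that's 4 chords.
B: 8 bars of 2 beats is 16 beats; at 8 beats each that's 2 chords.
C: 18 bars of 2 beats is 36 beats; at 2 beats each that's 18 chords.
Overall: 24 chords over 42 bars → 24/42 = 4/7 chords per bar.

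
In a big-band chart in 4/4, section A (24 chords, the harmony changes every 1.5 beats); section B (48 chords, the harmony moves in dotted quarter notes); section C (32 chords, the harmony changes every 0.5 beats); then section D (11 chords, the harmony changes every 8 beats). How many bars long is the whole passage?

53 bars

A: 24 × 1.5 = 36 beats = 9 bars.
B: 48 × 1.5 = 72 beats = 18 bars.
C: 32 × 0.5 = 16 beats = 4 bars.
D: 11 × 8 = 88 beats = 22 bars.
Total: 9 + 18 + 4 + 22 = 53 bars.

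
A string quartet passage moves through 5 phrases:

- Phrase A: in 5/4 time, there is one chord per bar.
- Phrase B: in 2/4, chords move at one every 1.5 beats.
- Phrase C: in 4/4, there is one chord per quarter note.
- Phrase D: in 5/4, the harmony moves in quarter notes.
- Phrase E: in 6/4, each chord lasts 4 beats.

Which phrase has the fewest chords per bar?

Phrase A

A: 5/5 = 1 chord/bar.
B: 2/1.5 = 4/3 chords/bar.
C: 4/1 = 4 chords/bar.
D: 5/1 = 5 chords/bar.
E: 6/4 = 1.5 chords/bar.
Slowest is A at 1 chords/bar.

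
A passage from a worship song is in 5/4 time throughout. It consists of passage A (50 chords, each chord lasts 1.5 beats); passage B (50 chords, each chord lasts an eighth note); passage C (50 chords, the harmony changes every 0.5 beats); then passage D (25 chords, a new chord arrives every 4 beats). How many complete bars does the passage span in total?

45 bars

A: 50 × 1.5 = 75 beats = 15 bars.
B: 50 × 0.5 = 25 beats = 5 bars.
C: 50 × 0.5 = 25 beats = 5 bars.
D: 25 × 4 = 100 beats = 20 bars.
Total: 15 + 5 + 5 + 20 = 45 bars.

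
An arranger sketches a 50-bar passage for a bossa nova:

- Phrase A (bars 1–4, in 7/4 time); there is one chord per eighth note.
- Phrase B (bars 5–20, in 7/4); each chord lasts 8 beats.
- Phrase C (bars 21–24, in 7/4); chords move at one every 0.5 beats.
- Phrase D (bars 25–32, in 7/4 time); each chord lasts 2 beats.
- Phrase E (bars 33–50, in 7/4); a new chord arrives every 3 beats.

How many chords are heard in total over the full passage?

A: 4·7 = 28 beats, 28/0.5 = 56 chords.
B: 16·7 = 112 beats, 112/8 = 14 chords.
C: 4·7 = 28 beats, 28/0.5 = 56 chords.
D: 8·7 = 56 beats, 56/2 = 28 chords.
E: 18·7 = 126 beats, 126/3 = 42 chords.
Total: 56 + 14 + 56 + 28 + 42 = 196.

196 chords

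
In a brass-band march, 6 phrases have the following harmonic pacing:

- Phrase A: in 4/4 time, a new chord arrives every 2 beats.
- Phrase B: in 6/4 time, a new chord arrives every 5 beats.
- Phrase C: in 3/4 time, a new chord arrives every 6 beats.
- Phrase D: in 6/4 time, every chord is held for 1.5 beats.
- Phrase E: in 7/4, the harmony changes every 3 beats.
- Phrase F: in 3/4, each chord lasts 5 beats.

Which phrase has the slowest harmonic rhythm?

Phrase C

A: 4 beats/bar ÷ 2 beats/chord = 2 chords/bar.
B: 6 beats/bar ÷ 5 beats/chord = 1.2 chords/bar.
C: 3 beats/bar ÷ 6 beats/chord = 0.5 chords/bar.
D: 6 beats/bar ÷ 1.5 beats/chord = 4 chords/bar.
E: 7 beats/bar ÷ 3 beats/chord = 7/3 chords/bar.
F: 3 beats/bar ÷ 5 beats/chord = 0.6 chords/bar.
Slowest is C at 0.5 chords/bar.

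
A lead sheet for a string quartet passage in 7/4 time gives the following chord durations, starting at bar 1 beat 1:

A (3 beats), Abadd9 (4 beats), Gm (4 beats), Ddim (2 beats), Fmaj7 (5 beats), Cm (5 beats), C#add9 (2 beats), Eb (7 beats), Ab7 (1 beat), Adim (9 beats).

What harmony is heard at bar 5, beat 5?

Ab7

Beat 5 of bar 5 is beat (5−1)×7 + 5 = 33 overall.
Running totals: A ends at 3, Abadd9 ends at 7, Gm ends at 11, Ddim ends at 13, Fmaj7 ends at 18, Cm ends at 23, C#add9 ends at 25, Eb ends at 32, Ab7 ends at 33.
Beat 33 falls within Ab7.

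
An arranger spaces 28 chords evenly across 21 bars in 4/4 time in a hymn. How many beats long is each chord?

21 bars × 4 beats/bar = 84 beats total.
84 beats ÷ 28 chords = 3 beats per chord.
(That is a dotted half note.)

3 beats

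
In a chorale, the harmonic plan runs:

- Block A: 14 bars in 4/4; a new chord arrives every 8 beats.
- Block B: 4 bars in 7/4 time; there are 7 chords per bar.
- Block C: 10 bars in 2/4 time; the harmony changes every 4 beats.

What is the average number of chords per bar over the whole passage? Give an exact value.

A: 14 × 4 = 56 beats ÷ 8 = 7 chords.
B: 4 × 7 = 28 beats ÷ 1 = 28 chords.
C: 10 × 2 = 20 beats ÷ 4 = 5 chords.
Overall: 40 chords over 28 bars → 40/28 = 10/7 chords per bar.

10/7 chords per bar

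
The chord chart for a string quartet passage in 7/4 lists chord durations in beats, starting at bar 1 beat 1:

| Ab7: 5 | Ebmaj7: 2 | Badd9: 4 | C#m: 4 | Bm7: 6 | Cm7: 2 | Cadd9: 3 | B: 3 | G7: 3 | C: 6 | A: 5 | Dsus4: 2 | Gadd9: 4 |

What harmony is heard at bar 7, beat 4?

Beat 4 of bar 7 is beat (7−1)×7 + 4 = 46 overall.
Running totals: Ab7 ends at 5, Ebmaj7 ends at 7, Badd9 ends at 11, C#m ends at 15, Bm7 ends at 21, Cm7 ends at 23, Cadd9 ends at 26, B ends at 29, G7 ends at 32, C ends at 38, A ends at 43, Dsus4 ends at 45, Gadd9 ends at 49.
Beat 46 falls within Gadd9.

Gadd9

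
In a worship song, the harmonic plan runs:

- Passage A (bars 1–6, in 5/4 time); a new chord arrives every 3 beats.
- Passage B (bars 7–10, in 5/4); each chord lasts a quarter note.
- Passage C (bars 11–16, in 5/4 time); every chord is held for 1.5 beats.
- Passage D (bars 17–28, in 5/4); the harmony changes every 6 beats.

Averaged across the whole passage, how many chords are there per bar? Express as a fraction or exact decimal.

A: 6 bars of 5 beats is 30 beats; at 3 beats each that's 10 chords.
B: 4 bars of 5 beats is 20 beats; at 1 beat each that's 20 chords.
C: 6 bars of 5 beats is 30 beats; at 1.5 beats each that's 20 chords.
D: 12 bars of 5 beats is 60 beats; at 6 beats each that's 10 chords.
Overall: 60 chords over 28 bars → 60/28 = 15/7 chords per bar.

15/7 chords per bar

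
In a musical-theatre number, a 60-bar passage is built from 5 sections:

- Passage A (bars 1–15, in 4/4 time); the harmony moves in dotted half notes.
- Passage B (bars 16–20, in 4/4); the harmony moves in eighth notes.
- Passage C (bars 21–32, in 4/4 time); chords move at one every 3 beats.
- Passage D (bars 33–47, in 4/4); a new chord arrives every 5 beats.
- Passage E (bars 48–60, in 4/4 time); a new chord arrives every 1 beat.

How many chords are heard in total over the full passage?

A: 15·4 = 60 beats, 60/3 = 20 chords.
B: 5·4 = 20 beats, 20/0.5 = 40 chords.
C: 12·4 = 48 beats, 48/3 = 16 chords.
D: 15·4 = 60 beats, 60/5 = 12 chords.
E: 13·4 = 52 beats, 52/1 = 52 chords.
Total: 20 + 40 + 16 + 12 + 52 = 140.

140 chords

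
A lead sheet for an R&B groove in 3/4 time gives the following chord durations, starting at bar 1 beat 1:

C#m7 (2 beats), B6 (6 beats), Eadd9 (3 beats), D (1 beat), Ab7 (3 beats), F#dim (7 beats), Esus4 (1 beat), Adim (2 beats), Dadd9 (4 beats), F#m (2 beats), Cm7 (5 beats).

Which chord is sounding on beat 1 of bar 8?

F#dim

Beat 1 of bar 8 is beat (8−1)×3 + 1 = 22 overall.
Running totals: C#m7 ends at 2, B6 ends at 8, Eadd9 ends at 11, D ends at 12, Ab7 ends at 15, F#dim ends at 22.
Beat 22 falls within F#dim.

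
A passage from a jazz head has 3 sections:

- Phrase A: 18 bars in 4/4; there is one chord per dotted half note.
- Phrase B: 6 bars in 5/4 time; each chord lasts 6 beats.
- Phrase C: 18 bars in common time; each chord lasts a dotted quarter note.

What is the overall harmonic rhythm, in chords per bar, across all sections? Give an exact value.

A: 18 bars of 4 beats is 72 beats; at 3 beats each that's 24 chords.
B: 6 bars of 5 beats is 30 beats; at 6 beats each that's 5 chords.
C: 18 bars of 4 beats is 72 beats; at 1.5 beats each that's 48 chords.
Overall: 77 chords over 42 bars → 77/42 = 11/6 chords per bar.

11/6 chords per bar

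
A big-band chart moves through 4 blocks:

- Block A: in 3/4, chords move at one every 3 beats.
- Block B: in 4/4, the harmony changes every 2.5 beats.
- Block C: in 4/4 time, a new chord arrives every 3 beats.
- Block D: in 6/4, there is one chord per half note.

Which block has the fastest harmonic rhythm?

Block D

A: each chord is 3 beats in 3/4, so 1 per bar.
B: each chord is 2.5 beats in 4/4, so 1.6 per bar.
C: each chord is 3 beats in 4/4, so 4/3 per bar.
D: each chord is 2 beats in 6/4, so 3 per bar.
Fastest is D at 3 chords/bar.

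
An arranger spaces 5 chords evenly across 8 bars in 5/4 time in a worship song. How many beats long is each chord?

8 bars × 5 beats/bar = 40 beats total.
40 beats ÷ 5 chords = 8 beats per chord.

8 beats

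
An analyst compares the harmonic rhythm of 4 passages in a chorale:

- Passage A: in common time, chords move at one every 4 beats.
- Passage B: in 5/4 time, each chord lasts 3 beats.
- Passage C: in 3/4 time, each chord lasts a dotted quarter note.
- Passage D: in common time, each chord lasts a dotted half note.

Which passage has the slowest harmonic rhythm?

Passage A

A: 4 beats/bar ÷ 4 beats/chord = 1 chord/bar.
B: 5 beats/bar ÷ 3 beats/chord = 5/3 chords/bar.
C: 3 beats/bar ÷ 1.5 beats/chord = 2 chords/bar.
D: 4 beats/bar ÷ 3 beats/chord = 4/3 chords/bar.
Slowest is A at 1 chords/bar.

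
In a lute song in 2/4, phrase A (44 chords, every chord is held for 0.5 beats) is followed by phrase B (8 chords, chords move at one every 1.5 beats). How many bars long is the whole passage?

A: 44 × 0.5 = 22 beats = 11 bars.
B: 8 × 1.5 = 12 beats = 6 bars.
Total: 11 + 6 = 17 bars.

17 bars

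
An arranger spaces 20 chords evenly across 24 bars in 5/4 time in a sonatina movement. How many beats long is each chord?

24 bars × 5 beats/bar = 120 beats total.
120 beats ÷ 20 chords = 6 beats per chord.

6 beats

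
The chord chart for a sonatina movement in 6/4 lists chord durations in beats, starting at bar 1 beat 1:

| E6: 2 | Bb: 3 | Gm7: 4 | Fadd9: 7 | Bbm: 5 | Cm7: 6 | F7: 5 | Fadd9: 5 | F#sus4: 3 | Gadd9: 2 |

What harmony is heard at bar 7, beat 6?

Beat 6 of bar 7 is beat (7−1)×6 + 6 = 42 overall.
Running totals: E6 ends at 2, Bb ends at 5, Gm7 ends at 9, Fadd9 ends at 16, Bbm ends at 21, Cm7 ends at 27, F7 ends at 32, Fadd9 ends at 37, F#sus4 ends at 40, Gadd9 ends at 42.
Beat 42 falls within Gadd9.

Gadd9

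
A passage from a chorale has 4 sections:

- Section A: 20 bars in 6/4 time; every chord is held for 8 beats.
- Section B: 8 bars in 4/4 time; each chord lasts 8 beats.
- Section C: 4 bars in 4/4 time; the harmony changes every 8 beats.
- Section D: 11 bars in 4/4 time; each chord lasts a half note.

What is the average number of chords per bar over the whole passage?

A: 20 × 6 = 120 beats ÷ 8 = 15 chords.
B: 8 × 4 = 32 beats ÷ 8 = 4 chords.
C: 4 × 4 = 16 beats ÷ 8 = 2 chords.
D: 11 × 4 = 44 beats ÷ 2 = 22 chords.
Overall: 43 chords over 43 bars → 43/43 = 1 chords per bar.

1 chords per bar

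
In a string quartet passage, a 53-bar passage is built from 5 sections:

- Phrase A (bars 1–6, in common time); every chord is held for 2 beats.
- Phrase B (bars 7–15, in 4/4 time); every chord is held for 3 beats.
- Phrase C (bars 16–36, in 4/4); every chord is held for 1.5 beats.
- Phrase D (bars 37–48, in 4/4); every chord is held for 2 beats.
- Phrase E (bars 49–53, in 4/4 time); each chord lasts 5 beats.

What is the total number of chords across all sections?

A: 6·4 = 24 beats, 24/2 = 12 chords.
B: 9·4 = 36 beats, 36/3 = 12 chords.
C: 21·4 = 84 beats, 84/1.5 = 56 chords.
D: 12·4 = 48 beats, 48/2 = 24 chords.
E: 5·4 = 20 beats, 20/5 = 4 chords.
Total: 12 + 12 + 56 + 24 + 4 = 108.

108 chords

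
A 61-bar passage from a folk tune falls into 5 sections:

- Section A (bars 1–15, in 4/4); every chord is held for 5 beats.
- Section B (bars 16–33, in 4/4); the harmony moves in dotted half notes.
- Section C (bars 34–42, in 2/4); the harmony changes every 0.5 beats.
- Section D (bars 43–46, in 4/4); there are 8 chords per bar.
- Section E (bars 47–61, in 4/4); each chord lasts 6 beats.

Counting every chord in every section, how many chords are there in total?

A: 15 bars × 4 beats = 60 beats; 5 beats/chord → 12 chords.
B: 18 bars × 4 beats = 72 beats; 3 beats/chord → 24 chords.
C: 9 bars × 2 beats = 18 beats; 0.5 beats/chord → 36 chords.
D: 4 bars × 4 beats = 16 beats; 0.5 beats/chord → 32 chords.
E: 15 bars × 4 beats = 60 beats; 6 beats/chord → 10 chords.
Total: 12 + 24 + 36 + 32 + 10 = 114.

114 chords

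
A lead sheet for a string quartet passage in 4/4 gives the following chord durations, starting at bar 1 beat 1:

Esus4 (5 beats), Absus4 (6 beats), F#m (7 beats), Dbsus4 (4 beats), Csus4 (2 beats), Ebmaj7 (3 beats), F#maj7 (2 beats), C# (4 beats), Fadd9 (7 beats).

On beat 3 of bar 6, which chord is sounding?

Beat 3 of bar 6 is beat (6−1)×4 + 3 = 23 overall.
Running totals: Esus4 ends at 5, Absus4 ends at 11, F#m ends at 18, Dbsus4 ends at 22, Csus4 ends at 24.
Beat 23 falls within Csus4.

Csus4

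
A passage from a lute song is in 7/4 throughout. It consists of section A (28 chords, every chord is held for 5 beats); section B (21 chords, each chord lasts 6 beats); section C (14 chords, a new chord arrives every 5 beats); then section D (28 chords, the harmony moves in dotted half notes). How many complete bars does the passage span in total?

A: 28 × 5 = 140 beats = 20 bars.
B: 21 × 6 = 126 beats = 18 bars.
C: 14 × 5 = 70 beats = 10 bars.
D: 28 × 3 = 84 beats = 12 bars.
Total: 20 + 18 + 10 + 12 = 60 bars.

60 bars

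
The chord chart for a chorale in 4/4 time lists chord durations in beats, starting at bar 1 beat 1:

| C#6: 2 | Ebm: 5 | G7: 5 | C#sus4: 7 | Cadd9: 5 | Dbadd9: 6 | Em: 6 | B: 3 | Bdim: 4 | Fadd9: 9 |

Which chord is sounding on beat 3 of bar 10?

Beat 3 of bar 10 is beat (10−1)×4 + 3 = 39 overall.
Running totals: C#6 ends at 2, Ebm ends at 7, G7 ends at 12, C#sus4 ends at 19, Cadd9 ends at 24, Dbadd9 ends at 30, Em ends at 36, B ends at 39.
Beat 39 falls within B.

B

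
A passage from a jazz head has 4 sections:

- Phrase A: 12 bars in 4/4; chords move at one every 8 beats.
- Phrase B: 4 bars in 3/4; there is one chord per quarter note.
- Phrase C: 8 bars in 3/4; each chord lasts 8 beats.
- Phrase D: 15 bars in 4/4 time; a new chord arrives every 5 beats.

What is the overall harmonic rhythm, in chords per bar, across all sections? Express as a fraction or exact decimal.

11/13 chords per bar

A: 12 × 4 = 48 beats ÷ 8 = 6 chords.
B: 4 × 3 = 12 beats ÷ 1 = 12 chords.
C: 8 × 3 = 24 beats ÷ 8 = 3 chords.
D: 15 × 4 = 60 beats ÷ 5 = 12 chords.
Overall: 33 chords over 39 bars → 33/39 = 11/13 chords per bar.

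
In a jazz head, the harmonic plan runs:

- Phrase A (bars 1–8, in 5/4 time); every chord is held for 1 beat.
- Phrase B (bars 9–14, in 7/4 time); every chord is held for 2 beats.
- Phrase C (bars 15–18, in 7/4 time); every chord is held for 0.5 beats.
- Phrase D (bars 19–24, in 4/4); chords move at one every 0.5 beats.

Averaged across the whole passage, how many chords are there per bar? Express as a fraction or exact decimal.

6.875 chords per bar

A: 8 × 5 = 40 beats ÷ 1 = 40 chords.
B: 6 × 7 = 42 beats ÷ 2 = 21 chords.
C: 4 × 7 = 28 beats ÷ 0.5 = 56 chords.
D: 6 × 4 = 24 beats ÷ 0.5 = 48 chords.
Overall: 165 chords over 24 bars → 165/24 = 6.875 chords per bar.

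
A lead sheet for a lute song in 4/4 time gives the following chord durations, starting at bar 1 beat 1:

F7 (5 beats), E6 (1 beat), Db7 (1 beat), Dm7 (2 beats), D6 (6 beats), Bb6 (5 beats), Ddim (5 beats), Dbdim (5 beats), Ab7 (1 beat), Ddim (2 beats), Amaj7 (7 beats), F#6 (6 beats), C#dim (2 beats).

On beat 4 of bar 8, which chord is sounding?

Beat 4 of bar 8 is beat (8−1)×4 + 4 = 32 overall.
Running totals: F7 ends at 5, E6 ends at 6, Db7 ends at 7, Dm7 ends at 9, D6 ends at 15, Bb6 ends at 20, Ddim ends at 25, Dbdim ends at 30, Ab7 ends at 31, Ddim ends at 33.
Beat 32 falls within Ddim.

Ddim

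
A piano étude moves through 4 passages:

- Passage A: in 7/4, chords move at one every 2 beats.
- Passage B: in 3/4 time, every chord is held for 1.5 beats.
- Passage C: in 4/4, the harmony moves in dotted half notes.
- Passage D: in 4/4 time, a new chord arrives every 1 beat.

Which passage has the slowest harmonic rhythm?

A: 7 beats/bar ÷ 2 beats/chord = 3.5 chords/bar.
B: 3 beats/bar ÷ 1.5 beats/chord = 2 chords/bar.
C: 4 beats/bar ÷ 3 beats/chord = 4/3 chords/bar.
D: 4 beats/bar ÷ 1 beat/chord = 4 chords/bar.
Slowest is C at 4/3 chords/bar.

Passage C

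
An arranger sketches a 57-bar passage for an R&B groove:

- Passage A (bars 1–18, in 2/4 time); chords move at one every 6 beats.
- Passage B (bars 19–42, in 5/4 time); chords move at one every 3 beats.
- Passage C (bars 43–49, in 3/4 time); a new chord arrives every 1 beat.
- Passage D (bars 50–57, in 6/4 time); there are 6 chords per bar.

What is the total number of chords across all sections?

A has 36 beats and chords last 6 each, so 6 chords.
B has 120 beats and chords last 3 each, so 40 chords.
C has 21 beats and chords last 1 each, so 21 chords.
D has 48 beats and chords last 1 each, so 48 chords.
Total: 6 + 40 + 21 + 48 = 115.

115 chords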